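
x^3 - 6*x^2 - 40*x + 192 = (x - 8)*(x - 4)*(x + 6)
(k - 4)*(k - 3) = k^2 - 7*k + 12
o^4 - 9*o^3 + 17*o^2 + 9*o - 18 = (o - 6)*(o - 3)*(o - 1)*(o + 1)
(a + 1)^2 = a^2 + 2*a + 1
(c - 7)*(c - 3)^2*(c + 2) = c^4 - 11*c^3 + 25*c^2 + 39*c - 126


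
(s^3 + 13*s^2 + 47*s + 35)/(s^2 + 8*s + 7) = s + 5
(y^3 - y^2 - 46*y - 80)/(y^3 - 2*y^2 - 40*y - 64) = (y + 5)/(y + 4)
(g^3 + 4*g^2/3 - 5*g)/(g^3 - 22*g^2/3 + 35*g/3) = (3*g^2 + 4*g - 15)/(3*g^2 - 22*g + 35)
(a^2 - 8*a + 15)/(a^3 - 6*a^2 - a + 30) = 1/(a + 2)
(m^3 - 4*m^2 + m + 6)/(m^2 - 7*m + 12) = (m^2 - m - 2)/(m - 4)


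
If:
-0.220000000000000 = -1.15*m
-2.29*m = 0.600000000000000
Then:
No Solution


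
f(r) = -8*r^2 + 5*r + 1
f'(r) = 5 - 16*r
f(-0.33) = -1.52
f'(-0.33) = 10.28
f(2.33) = -30.78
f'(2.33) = -32.28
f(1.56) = -10.67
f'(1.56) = -19.96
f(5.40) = -205.28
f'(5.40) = -81.40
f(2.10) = -23.78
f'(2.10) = -28.60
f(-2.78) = -74.73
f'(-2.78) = 49.48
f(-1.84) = -35.28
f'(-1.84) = 34.44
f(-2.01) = -41.37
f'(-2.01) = 37.16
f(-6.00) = -317.00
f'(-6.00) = 101.00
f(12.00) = -1091.00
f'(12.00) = -187.00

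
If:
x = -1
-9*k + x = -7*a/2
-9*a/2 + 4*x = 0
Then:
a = -8/9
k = -37/81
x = -1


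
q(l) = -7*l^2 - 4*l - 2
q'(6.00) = -88.00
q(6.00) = -278.00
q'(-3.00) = 38.00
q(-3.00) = -53.00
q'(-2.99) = 37.86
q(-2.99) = -52.62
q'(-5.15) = 68.10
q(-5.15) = -167.06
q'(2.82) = -43.48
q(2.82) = -68.95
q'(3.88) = -58.32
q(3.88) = -122.90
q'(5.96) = -87.44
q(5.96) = -274.49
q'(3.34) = -50.76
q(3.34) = -93.45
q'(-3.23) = 41.22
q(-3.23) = -62.11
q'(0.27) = -7.78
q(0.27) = -3.59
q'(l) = -14*l - 4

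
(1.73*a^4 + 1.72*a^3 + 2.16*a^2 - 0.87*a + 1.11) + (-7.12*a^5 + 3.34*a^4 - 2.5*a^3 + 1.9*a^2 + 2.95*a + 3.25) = -7.12*a^5 + 5.07*a^4 - 0.78*a^3 + 4.06*a^2 + 2.08*a + 4.36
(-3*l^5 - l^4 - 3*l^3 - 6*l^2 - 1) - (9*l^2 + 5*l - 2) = -3*l^5 - l^4 - 3*l^3 - 15*l^2 - 5*l + 1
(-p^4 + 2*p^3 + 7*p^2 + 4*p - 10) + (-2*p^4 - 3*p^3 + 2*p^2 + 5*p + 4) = -3*p^4 - p^3 + 9*p^2 + 9*p - 6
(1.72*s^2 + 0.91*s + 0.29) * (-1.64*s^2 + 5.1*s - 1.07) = -2.8208*s^4 + 7.2796*s^3 + 2.325*s^2 + 0.5053*s - 0.3103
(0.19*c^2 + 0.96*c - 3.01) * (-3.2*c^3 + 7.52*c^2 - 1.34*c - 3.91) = -0.608*c^5 - 1.6432*c^4 + 16.5966*c^3 - 24.6645*c^2 + 0.2798*c + 11.7691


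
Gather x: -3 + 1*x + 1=x - 2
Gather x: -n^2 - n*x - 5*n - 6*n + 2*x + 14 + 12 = -n^2 - 11*n + x*(2 - n) + 26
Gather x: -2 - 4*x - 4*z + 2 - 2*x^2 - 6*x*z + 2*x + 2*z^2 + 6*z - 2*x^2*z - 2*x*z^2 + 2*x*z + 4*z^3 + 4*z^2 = x^2*(-2*z - 2) + x*(-2*z^2 - 4*z - 2) + 4*z^3 + 6*z^2 + 2*z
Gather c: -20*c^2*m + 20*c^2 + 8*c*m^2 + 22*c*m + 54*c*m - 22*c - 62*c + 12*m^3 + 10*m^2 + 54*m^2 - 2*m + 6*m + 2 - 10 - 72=c^2*(20 - 20*m) + c*(8*m^2 + 76*m - 84) + 12*m^3 + 64*m^2 + 4*m - 80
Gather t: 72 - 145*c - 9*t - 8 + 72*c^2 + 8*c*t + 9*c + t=72*c^2 - 136*c + t*(8*c - 8) + 64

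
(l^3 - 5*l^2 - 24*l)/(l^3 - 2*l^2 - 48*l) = (l + 3)/(l + 6)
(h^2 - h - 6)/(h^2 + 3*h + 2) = (h - 3)/(h + 1)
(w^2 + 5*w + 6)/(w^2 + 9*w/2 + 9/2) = 2*(w + 2)/(2*w + 3)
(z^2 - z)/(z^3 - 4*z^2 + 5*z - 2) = z/(z^2 - 3*z + 2)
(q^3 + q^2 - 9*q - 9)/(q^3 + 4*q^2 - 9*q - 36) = (q + 1)/(q + 4)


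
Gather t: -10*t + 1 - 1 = -10*t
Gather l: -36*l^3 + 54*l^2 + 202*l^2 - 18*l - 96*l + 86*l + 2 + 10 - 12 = -36*l^3 + 256*l^2 - 28*l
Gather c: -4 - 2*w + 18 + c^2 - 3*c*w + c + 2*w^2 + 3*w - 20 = c^2 + c*(1 - 3*w) + 2*w^2 + w - 6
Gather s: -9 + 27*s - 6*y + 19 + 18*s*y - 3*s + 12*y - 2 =s*(18*y + 24) + 6*y + 8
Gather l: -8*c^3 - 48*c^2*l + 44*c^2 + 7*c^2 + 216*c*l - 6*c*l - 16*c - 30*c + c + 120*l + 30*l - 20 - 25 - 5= -8*c^3 + 51*c^2 - 45*c + l*(-48*c^2 + 210*c + 150) - 50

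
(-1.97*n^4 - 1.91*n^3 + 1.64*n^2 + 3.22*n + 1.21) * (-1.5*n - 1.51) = 2.955*n^5 + 5.8397*n^4 + 0.4241*n^3 - 7.3064*n^2 - 6.6772*n - 1.8271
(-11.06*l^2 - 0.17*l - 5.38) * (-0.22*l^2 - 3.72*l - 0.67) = 2.4332*l^4 + 41.1806*l^3 + 9.2262*l^2 + 20.1275*l + 3.6046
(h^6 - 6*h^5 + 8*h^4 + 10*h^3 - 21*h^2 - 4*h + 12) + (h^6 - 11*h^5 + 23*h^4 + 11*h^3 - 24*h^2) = 2*h^6 - 17*h^5 + 31*h^4 + 21*h^3 - 45*h^2 - 4*h + 12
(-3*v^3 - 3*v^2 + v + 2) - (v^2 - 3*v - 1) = -3*v^3 - 4*v^2 + 4*v + 3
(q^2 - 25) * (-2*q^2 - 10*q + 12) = -2*q^4 - 10*q^3 + 62*q^2 + 250*q - 300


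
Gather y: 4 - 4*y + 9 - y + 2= 15 - 5*y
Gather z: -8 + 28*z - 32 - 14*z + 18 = 14*z - 22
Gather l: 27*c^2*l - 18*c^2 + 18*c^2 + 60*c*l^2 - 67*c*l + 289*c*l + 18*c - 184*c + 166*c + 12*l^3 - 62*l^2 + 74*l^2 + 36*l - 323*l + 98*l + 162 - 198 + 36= 12*l^3 + l^2*(60*c + 12) + l*(27*c^2 + 222*c - 189)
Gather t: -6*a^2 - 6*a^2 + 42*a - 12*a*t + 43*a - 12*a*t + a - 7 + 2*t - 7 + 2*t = -12*a^2 + 86*a + t*(4 - 24*a) - 14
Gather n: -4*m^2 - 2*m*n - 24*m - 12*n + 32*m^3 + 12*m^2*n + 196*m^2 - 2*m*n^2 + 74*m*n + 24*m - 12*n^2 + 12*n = 32*m^3 + 192*m^2 + n^2*(-2*m - 12) + n*(12*m^2 + 72*m)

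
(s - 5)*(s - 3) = s^2 - 8*s + 15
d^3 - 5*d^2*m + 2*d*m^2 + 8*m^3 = (d - 4*m)*(d - 2*m)*(d + m)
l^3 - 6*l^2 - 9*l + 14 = (l - 7)*(l - 1)*(l + 2)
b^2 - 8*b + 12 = (b - 6)*(b - 2)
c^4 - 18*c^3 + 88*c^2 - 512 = (c - 8)^2*(c - 4)*(c + 2)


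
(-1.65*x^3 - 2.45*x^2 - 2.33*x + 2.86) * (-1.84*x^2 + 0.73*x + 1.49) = 3.036*x^5 + 3.3035*x^4 + 0.0402000000000005*x^3 - 10.6138*x^2 - 1.3839*x + 4.2614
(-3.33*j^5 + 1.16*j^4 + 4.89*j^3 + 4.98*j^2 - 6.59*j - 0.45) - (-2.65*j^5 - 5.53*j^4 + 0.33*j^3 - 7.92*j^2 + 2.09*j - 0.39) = -0.68*j^5 + 6.69*j^4 + 4.56*j^3 + 12.9*j^2 - 8.68*j - 0.06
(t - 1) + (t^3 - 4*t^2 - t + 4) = t^3 - 4*t^2 + 3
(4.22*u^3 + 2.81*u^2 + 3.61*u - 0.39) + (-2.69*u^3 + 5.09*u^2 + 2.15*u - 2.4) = 1.53*u^3 + 7.9*u^2 + 5.76*u - 2.79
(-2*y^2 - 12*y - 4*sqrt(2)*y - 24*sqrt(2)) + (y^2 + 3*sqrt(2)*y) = -y^2 - 12*y - sqrt(2)*y - 24*sqrt(2)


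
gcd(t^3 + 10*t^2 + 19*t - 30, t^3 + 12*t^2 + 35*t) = t + 5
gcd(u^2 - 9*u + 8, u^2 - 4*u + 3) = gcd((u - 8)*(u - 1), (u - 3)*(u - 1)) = u - 1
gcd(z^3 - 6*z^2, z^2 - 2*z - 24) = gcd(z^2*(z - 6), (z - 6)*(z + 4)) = z - 6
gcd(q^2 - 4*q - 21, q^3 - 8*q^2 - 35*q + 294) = q - 7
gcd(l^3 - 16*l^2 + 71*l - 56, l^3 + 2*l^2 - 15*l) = 1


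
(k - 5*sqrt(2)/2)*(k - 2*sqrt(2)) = k^2 - 9*sqrt(2)*k/2 + 10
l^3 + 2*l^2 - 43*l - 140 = (l - 7)*(l + 4)*(l + 5)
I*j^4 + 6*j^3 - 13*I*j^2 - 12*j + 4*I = (j - 2*I)^2*(j - I)*(I*j + 1)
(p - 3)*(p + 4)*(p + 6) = p^3 + 7*p^2 - 6*p - 72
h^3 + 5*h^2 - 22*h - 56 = (h - 4)*(h + 2)*(h + 7)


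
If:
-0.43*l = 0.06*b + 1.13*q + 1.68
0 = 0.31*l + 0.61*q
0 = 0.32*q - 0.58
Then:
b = -36.58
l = -3.57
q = 1.81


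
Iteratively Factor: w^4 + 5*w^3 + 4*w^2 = (w + 1)*(w^3 + 4*w^2) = w*(w + 1)*(w^2 + 4*w) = w*(w + 1)*(w + 4)*(w)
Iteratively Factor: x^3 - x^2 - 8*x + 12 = (x + 3)*(x^2 - 4*x + 4) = (x - 2)*(x + 3)*(x - 2)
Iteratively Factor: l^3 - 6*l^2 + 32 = (l - 4)*(l^2 - 2*l - 8) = (l - 4)*(l + 2)*(l - 4)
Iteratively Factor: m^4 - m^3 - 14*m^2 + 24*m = (m - 3)*(m^3 + 2*m^2 - 8*m) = m*(m - 3)*(m^2 + 2*m - 8) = m*(m - 3)*(m + 4)*(m - 2)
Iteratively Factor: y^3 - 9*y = (y)*(y^2 - 9) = y*(y - 3)*(y + 3)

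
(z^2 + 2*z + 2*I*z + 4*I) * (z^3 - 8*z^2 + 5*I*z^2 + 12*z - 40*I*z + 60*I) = z^5 - 6*z^4 + 7*I*z^4 - 14*z^3 - 42*I*z^3 + 84*z^2 - 28*I*z^2 + 40*z + 168*I*z - 240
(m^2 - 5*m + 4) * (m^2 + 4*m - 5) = m^4 - m^3 - 21*m^2 + 41*m - 20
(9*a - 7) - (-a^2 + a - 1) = a^2 + 8*a - 6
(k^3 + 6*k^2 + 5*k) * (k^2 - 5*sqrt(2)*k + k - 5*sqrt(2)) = k^5 - 5*sqrt(2)*k^4 + 7*k^4 - 35*sqrt(2)*k^3 + 11*k^3 - 55*sqrt(2)*k^2 + 5*k^2 - 25*sqrt(2)*k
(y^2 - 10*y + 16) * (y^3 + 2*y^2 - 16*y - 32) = y^5 - 8*y^4 - 20*y^3 + 160*y^2 + 64*y - 512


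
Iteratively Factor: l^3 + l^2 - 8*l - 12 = (l - 3)*(l^2 + 4*l + 4) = (l - 3)*(l + 2)*(l + 2)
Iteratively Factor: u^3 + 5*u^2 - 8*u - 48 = (u - 3)*(u^2 + 8*u + 16) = (u - 3)*(u + 4)*(u + 4)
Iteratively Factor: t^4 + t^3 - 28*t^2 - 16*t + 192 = (t + 4)*(t^3 - 3*t^2 - 16*t + 48) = (t - 3)*(t + 4)*(t^2 - 16) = (t - 4)*(t - 3)*(t + 4)*(t + 4)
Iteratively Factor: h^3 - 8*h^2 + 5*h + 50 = (h - 5)*(h^2 - 3*h - 10) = (h - 5)*(h + 2)*(h - 5)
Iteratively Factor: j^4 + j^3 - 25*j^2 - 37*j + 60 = (j + 4)*(j^3 - 3*j^2 - 13*j + 15) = (j + 3)*(j + 4)*(j^2 - 6*j + 5) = (j - 1)*(j + 3)*(j + 4)*(j - 5)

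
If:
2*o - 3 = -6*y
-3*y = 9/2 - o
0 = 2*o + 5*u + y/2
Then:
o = 3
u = -23/20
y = -1/2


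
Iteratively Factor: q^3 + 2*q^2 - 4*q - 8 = (q + 2)*(q^2 - 4) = (q - 2)*(q + 2)*(q + 2)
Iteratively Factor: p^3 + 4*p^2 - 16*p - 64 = (p - 4)*(p^2 + 8*p + 16) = (p - 4)*(p + 4)*(p + 4)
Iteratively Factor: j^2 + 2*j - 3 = (j - 1)*(j + 3)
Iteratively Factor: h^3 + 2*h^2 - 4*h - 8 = (h + 2)*(h^2 - 4) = (h - 2)*(h + 2)*(h + 2)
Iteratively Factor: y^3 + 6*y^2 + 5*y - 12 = (y + 3)*(y^2 + 3*y - 4) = (y + 3)*(y + 4)*(y - 1)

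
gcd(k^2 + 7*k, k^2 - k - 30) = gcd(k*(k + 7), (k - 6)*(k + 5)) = 1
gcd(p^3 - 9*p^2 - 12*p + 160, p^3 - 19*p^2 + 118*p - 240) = p^2 - 13*p + 40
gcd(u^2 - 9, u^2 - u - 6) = u - 3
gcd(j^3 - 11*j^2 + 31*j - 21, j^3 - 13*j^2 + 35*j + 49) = j - 7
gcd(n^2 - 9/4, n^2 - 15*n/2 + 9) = n - 3/2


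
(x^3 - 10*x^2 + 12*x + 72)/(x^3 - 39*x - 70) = (x^2 - 12*x + 36)/(x^2 - 2*x - 35)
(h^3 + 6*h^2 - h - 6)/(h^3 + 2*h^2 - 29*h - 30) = (h - 1)/(h - 5)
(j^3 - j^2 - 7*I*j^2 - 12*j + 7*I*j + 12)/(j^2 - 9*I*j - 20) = (j^2 - j*(1 + 3*I) + 3*I)/(j - 5*I)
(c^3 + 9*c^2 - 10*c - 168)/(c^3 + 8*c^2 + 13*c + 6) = (c^2 + 3*c - 28)/(c^2 + 2*c + 1)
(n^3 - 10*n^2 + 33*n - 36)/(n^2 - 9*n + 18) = (n^2 - 7*n + 12)/(n - 6)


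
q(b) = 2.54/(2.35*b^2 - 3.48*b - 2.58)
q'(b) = 2.54*(3.48 - 4.7*b)/(2.35*b^2 - 3.48*b - 2.58)^2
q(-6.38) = 0.02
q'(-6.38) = 0.01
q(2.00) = -18.14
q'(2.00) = -767.18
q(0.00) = -0.98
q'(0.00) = 1.33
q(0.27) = -0.76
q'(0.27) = 0.50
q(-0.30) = -1.92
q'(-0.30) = 7.08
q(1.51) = -1.03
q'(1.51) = -1.50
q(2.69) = 0.50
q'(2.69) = -0.91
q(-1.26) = 0.46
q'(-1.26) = 0.78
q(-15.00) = 0.00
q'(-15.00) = 0.00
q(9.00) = 0.02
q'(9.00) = -0.00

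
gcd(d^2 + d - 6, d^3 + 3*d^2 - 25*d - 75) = d + 3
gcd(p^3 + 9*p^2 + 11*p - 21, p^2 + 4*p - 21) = p + 7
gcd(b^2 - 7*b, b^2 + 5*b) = b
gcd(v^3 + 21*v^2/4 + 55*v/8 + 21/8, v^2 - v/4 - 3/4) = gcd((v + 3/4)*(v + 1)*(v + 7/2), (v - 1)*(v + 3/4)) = v + 3/4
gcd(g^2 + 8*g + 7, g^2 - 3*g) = 1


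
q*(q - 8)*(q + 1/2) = q^3 - 15*q^2/2 - 4*q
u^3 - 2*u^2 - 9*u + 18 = (u - 3)*(u - 2)*(u + 3)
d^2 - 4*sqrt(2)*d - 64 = (d - 8*sqrt(2))*(d + 4*sqrt(2))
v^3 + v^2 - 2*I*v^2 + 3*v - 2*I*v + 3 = (v + 1)*(v - 3*I)*(v + I)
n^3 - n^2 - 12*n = n*(n - 4)*(n + 3)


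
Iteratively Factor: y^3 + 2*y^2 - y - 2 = (y + 1)*(y^2 + y - 2) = (y - 1)*(y + 1)*(y + 2)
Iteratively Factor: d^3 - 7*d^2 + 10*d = (d)*(d^2 - 7*d + 10) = d*(d - 2)*(d - 5)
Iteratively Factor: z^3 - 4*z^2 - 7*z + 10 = (z - 5)*(z^2 + z - 2) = (z - 5)*(z + 2)*(z - 1)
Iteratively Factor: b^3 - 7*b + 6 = (b - 1)*(b^2 + b - 6) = (b - 2)*(b - 1)*(b + 3)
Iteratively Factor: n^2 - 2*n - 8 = (n - 4)*(n + 2)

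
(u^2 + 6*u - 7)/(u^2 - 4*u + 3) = (u + 7)/(u - 3)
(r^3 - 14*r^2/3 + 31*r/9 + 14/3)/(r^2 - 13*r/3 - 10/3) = (r^2 - 16*r/3 + 7)/(r - 5)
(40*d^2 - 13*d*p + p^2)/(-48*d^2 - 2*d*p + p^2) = (-5*d + p)/(6*d + p)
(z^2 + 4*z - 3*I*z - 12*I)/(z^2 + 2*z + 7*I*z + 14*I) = (z^2 + z*(4 - 3*I) - 12*I)/(z^2 + z*(2 + 7*I) + 14*I)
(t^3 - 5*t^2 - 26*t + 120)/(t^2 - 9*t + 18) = (t^2 + t - 20)/(t - 3)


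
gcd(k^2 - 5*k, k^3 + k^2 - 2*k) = k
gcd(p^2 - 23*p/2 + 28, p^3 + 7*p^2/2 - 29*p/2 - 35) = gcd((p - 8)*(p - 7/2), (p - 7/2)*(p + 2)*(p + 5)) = p - 7/2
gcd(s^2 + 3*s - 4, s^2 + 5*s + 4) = s + 4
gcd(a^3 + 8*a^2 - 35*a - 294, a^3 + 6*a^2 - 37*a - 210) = a^2 + a - 42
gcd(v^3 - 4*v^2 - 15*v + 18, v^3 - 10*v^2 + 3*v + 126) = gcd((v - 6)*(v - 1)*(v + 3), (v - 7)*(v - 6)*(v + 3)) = v^2 - 3*v - 18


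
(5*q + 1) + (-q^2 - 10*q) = -q^2 - 5*q + 1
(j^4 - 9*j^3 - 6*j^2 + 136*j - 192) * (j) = j^5 - 9*j^4 - 6*j^3 + 136*j^2 - 192*j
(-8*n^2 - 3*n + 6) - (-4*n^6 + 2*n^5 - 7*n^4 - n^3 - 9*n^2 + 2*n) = 4*n^6 - 2*n^5 + 7*n^4 + n^3 + n^2 - 5*n + 6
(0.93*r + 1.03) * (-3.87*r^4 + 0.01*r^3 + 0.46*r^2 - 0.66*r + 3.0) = -3.5991*r^5 - 3.9768*r^4 + 0.4381*r^3 - 0.14*r^2 + 2.1102*r + 3.09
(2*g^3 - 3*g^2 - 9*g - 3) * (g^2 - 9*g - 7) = 2*g^5 - 21*g^4 + 4*g^3 + 99*g^2 + 90*g + 21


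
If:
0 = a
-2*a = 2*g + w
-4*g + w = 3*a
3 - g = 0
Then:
No Solution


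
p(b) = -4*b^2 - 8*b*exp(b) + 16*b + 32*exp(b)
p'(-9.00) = 88.01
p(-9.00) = -467.99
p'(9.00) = -389004.03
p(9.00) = -324303.36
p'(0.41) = 43.94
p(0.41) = 49.16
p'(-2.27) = 38.52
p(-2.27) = -51.75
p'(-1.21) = 35.72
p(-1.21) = -12.79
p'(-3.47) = 45.37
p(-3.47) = -101.82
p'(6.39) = -16194.75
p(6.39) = -11453.87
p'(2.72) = 28.24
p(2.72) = 169.37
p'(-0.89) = 35.90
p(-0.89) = -1.34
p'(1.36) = 56.24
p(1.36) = 96.65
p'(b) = -8*b*exp(b) - 8*b + 24*exp(b) + 16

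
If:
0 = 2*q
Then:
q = 0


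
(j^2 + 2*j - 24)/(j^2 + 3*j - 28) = (j + 6)/(j + 7)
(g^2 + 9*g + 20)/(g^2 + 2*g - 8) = (g + 5)/(g - 2)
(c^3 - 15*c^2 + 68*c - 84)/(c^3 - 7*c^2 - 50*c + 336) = (c^2 - 9*c + 14)/(c^2 - c - 56)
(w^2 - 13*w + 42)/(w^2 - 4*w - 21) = (w - 6)/(w + 3)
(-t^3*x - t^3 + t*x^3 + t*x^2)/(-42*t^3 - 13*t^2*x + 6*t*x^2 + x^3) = t*(t^2*x + t^2 - x^3 - x^2)/(42*t^3 + 13*t^2*x - 6*t*x^2 - x^3)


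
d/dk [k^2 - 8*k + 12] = 2*k - 8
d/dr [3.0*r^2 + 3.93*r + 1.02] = 6.0*r + 3.93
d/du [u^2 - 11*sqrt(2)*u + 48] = 2*u - 11*sqrt(2)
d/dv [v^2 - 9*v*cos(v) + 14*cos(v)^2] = 9*v*sin(v) + 2*v - 14*sin(2*v) - 9*cos(v)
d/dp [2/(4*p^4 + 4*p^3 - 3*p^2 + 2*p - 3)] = 4*(-8*p^3 - 6*p^2 + 3*p - 1)/(4*p^4 + 4*p^3 - 3*p^2 + 2*p - 3)^2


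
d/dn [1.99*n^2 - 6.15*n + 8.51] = 3.98*n - 6.15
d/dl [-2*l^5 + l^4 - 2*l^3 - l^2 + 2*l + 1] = -10*l^4 + 4*l^3 - 6*l^2 - 2*l + 2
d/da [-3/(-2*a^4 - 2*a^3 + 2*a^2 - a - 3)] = 3*(-8*a^3 - 6*a^2 + 4*a - 1)/(2*a^4 + 2*a^3 - 2*a^2 + a + 3)^2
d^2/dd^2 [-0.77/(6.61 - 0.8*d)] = 0.9856/(0.8*d - 6.61)^3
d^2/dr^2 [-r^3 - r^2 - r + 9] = -6*r - 2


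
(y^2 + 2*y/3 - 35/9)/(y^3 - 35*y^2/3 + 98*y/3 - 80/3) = (y + 7/3)/(y^2 - 10*y + 16)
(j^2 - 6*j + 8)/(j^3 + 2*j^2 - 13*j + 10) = (j - 4)/(j^2 + 4*j - 5)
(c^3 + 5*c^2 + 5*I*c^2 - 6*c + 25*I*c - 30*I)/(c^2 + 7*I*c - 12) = (c^3 + 5*c^2*(1 + I) + c*(-6 + 25*I) - 30*I)/(c^2 + 7*I*c - 12)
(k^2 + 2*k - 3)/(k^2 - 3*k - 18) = (k - 1)/(k - 6)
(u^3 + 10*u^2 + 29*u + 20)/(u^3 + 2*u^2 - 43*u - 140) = (u + 1)/(u - 7)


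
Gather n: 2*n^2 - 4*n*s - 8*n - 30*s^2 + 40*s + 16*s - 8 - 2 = 2*n^2 + n*(-4*s - 8) - 30*s^2 + 56*s - 10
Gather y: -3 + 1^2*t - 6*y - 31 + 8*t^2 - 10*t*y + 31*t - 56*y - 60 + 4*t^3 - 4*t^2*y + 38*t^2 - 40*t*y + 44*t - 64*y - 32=4*t^3 + 46*t^2 + 76*t + y*(-4*t^2 - 50*t - 126) - 126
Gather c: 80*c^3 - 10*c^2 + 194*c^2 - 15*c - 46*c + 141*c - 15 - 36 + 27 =80*c^3 + 184*c^2 + 80*c - 24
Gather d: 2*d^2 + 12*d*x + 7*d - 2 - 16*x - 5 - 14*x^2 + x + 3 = 2*d^2 + d*(12*x + 7) - 14*x^2 - 15*x - 4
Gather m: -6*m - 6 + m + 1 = -5*m - 5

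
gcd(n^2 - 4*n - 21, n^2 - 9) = n + 3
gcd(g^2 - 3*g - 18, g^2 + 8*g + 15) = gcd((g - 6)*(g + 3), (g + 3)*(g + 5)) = g + 3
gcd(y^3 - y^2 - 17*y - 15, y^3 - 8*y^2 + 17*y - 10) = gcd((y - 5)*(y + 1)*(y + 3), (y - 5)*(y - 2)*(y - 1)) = y - 5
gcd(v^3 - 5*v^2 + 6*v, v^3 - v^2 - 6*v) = v^2 - 3*v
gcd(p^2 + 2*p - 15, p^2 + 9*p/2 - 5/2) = p + 5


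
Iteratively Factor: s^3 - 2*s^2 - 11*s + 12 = (s - 1)*(s^2 - s - 12) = (s - 4)*(s - 1)*(s + 3)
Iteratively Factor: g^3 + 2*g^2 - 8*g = (g)*(g^2 + 2*g - 8) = g*(g - 2)*(g + 4)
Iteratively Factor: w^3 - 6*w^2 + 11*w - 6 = (w - 2)*(w^2 - 4*w + 3) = (w - 2)*(w - 1)*(w - 3)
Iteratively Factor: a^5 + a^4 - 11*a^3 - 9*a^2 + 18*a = (a + 2)*(a^4 - a^3 - 9*a^2 + 9*a) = (a - 3)*(a + 2)*(a^3 + 2*a^2 - 3*a) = (a - 3)*(a + 2)*(a + 3)*(a^2 - a) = (a - 3)*(a - 1)*(a + 2)*(a + 3)*(a)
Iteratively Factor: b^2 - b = (b - 1)*(b)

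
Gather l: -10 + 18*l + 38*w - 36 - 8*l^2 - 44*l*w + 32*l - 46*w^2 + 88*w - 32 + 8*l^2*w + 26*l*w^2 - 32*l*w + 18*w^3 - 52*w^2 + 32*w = l^2*(8*w - 8) + l*(26*w^2 - 76*w + 50) + 18*w^3 - 98*w^2 + 158*w - 78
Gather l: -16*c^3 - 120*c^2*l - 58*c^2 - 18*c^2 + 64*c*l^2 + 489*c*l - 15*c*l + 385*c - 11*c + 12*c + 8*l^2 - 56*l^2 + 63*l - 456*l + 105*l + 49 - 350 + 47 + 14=-16*c^3 - 76*c^2 + 386*c + l^2*(64*c - 48) + l*(-120*c^2 + 474*c - 288) - 240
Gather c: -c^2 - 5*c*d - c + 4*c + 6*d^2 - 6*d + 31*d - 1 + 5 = -c^2 + c*(3 - 5*d) + 6*d^2 + 25*d + 4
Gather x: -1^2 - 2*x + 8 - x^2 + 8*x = -x^2 + 6*x + 7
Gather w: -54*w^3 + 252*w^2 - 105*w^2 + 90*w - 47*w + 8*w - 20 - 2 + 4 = -54*w^3 + 147*w^2 + 51*w - 18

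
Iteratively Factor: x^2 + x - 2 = (x - 1)*(x + 2)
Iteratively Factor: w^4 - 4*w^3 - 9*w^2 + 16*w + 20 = (w + 2)*(w^3 - 6*w^2 + 3*w + 10) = (w - 2)*(w + 2)*(w^2 - 4*w - 5) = (w - 2)*(w + 1)*(w + 2)*(w - 5)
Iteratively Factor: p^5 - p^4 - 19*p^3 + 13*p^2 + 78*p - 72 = (p + 3)*(p^4 - 4*p^3 - 7*p^2 + 34*p - 24) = (p + 3)^2*(p^3 - 7*p^2 + 14*p - 8) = (p - 2)*(p + 3)^2*(p^2 - 5*p + 4) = (p - 2)*(p - 1)*(p + 3)^2*(p - 4)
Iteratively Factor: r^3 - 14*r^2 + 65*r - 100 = (r - 4)*(r^2 - 10*r + 25) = (r - 5)*(r - 4)*(r - 5)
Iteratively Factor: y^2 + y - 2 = (y - 1)*(y + 2)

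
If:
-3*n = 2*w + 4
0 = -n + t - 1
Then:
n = -2*w/3 - 4/3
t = -2*w/3 - 1/3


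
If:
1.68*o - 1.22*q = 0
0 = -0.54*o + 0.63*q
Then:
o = 0.00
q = 0.00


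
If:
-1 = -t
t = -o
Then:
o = -1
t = 1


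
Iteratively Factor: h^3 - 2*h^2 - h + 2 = (h + 1)*(h^2 - 3*h + 2) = (h - 2)*(h + 1)*(h - 1)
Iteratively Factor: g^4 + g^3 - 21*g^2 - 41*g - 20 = (g + 4)*(g^3 - 3*g^2 - 9*g - 5) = (g + 1)*(g + 4)*(g^2 - 4*g - 5) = (g - 5)*(g + 1)*(g + 4)*(g + 1)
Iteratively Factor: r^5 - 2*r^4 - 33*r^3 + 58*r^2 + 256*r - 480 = (r + 4)*(r^4 - 6*r^3 - 9*r^2 + 94*r - 120) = (r + 4)^2*(r^3 - 10*r^2 + 31*r - 30) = (r - 2)*(r + 4)^2*(r^2 - 8*r + 15) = (r - 5)*(r - 2)*(r + 4)^2*(r - 3)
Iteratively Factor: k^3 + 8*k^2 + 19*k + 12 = (k + 3)*(k^2 + 5*k + 4) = (k + 1)*(k + 3)*(k + 4)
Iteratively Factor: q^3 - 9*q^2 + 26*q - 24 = (q - 3)*(q^2 - 6*q + 8) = (q - 3)*(q - 2)*(q - 4)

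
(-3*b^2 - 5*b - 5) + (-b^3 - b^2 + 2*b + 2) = -b^3 - 4*b^2 - 3*b - 3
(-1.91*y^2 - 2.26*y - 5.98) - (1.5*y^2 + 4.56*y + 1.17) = -3.41*y^2 - 6.82*y - 7.15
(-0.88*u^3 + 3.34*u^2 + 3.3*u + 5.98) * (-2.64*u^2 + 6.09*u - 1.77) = 2.3232*u^5 - 14.1768*u^4 + 13.1862*u^3 - 1.602*u^2 + 30.5772*u - 10.5846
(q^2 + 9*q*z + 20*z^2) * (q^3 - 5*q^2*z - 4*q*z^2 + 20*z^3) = q^5 + 4*q^4*z - 29*q^3*z^2 - 116*q^2*z^3 + 100*q*z^4 + 400*z^5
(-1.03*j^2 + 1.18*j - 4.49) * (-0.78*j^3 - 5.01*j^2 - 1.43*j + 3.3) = 0.8034*j^5 + 4.2399*j^4 - 0.936699999999999*j^3 + 17.4085*j^2 + 10.3147*j - 14.817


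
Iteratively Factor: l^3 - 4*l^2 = (l)*(l^2 - 4*l) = l^2*(l - 4)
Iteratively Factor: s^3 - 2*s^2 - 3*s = (s + 1)*(s^2 - 3*s) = (s - 3)*(s + 1)*(s)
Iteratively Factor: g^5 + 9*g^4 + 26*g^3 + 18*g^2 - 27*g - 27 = (g + 3)*(g^4 + 6*g^3 + 8*g^2 - 6*g - 9) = (g + 1)*(g + 3)*(g^3 + 5*g^2 + 3*g - 9) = (g + 1)*(g + 3)^2*(g^2 + 2*g - 3) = (g - 1)*(g + 1)*(g + 3)^2*(g + 3)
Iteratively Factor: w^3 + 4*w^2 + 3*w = (w + 1)*(w^2 + 3*w) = w*(w + 1)*(w + 3)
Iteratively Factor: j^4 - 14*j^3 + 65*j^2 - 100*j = (j - 5)*(j^3 - 9*j^2 + 20*j) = (j - 5)*(j - 4)*(j^2 - 5*j) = (j - 5)^2*(j - 4)*(j)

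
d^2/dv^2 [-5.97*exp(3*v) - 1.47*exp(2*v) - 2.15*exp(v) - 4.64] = (-53.73*exp(2*v) - 5.88*exp(v) - 2.15)*exp(v)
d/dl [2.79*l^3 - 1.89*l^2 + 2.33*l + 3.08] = 8.37*l^2 - 3.78*l + 2.33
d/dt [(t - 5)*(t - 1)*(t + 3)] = 3*t^2 - 6*t - 13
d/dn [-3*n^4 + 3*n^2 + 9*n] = -12*n^3 + 6*n + 9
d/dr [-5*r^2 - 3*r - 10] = -10*r - 3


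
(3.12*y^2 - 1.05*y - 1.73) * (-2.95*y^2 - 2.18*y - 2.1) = -9.204*y^4 - 3.7041*y^3 + 0.8405*y^2 + 5.9764*y + 3.633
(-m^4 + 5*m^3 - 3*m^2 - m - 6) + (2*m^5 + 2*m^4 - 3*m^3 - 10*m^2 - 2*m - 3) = 2*m^5 + m^4 + 2*m^3 - 13*m^2 - 3*m - 9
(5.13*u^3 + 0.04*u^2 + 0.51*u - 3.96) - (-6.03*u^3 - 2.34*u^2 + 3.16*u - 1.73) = 11.16*u^3 + 2.38*u^2 - 2.65*u - 2.23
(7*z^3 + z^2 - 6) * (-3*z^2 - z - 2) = -21*z^5 - 10*z^4 - 15*z^3 + 16*z^2 + 6*z + 12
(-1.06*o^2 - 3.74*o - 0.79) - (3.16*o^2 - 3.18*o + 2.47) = -4.22*o^2 - 0.56*o - 3.26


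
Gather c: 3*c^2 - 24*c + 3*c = 3*c^2 - 21*c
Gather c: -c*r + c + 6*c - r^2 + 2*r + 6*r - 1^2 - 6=c*(7 - r) - r^2 + 8*r - 7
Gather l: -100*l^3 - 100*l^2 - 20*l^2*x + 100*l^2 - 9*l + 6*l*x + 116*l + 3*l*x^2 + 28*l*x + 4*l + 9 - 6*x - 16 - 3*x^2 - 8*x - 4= -100*l^3 - 20*l^2*x + l*(3*x^2 + 34*x + 111) - 3*x^2 - 14*x - 11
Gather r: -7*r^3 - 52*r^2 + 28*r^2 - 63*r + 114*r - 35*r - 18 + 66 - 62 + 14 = -7*r^3 - 24*r^2 + 16*r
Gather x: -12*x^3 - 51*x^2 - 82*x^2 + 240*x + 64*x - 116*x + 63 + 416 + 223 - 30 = -12*x^3 - 133*x^2 + 188*x + 672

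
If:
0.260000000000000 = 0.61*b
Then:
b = 0.43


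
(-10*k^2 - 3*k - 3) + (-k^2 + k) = -11*k^2 - 2*k - 3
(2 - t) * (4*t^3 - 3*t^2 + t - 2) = -4*t^4 + 11*t^3 - 7*t^2 + 4*t - 4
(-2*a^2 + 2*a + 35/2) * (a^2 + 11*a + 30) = -2*a^4 - 20*a^3 - 41*a^2/2 + 505*a/2 + 525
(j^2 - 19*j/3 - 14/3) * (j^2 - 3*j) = j^4 - 28*j^3/3 + 43*j^2/3 + 14*j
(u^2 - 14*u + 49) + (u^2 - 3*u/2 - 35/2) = 2*u^2 - 31*u/2 + 63/2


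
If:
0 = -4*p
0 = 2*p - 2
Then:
No Solution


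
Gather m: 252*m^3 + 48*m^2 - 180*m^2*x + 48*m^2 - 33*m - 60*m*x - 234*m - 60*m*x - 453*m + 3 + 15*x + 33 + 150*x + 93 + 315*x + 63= 252*m^3 + m^2*(96 - 180*x) + m*(-120*x - 720) + 480*x + 192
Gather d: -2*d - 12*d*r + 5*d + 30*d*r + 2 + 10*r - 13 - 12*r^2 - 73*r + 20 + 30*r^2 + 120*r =d*(18*r + 3) + 18*r^2 + 57*r + 9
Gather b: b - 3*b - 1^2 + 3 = 2 - 2*b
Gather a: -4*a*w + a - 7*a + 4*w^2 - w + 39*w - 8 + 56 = a*(-4*w - 6) + 4*w^2 + 38*w + 48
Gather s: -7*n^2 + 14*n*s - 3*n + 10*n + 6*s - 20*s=-7*n^2 + 7*n + s*(14*n - 14)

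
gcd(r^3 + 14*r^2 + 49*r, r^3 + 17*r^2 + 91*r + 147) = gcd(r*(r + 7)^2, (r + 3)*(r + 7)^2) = r^2 + 14*r + 49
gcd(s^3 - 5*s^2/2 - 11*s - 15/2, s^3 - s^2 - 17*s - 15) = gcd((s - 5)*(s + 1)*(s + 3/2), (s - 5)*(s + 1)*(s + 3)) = s^2 - 4*s - 5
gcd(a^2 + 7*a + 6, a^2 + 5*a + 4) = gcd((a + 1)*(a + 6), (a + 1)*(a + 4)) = a + 1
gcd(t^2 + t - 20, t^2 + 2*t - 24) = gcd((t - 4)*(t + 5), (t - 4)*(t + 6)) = t - 4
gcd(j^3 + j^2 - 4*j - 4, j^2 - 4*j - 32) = 1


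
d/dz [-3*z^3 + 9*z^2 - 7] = 9*z*(2 - z)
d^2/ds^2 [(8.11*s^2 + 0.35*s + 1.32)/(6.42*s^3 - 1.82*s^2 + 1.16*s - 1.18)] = (668.530007999999*s^6 + 86.5544400000001*s^5 + 265.949784*s^4 + 644.7084*s^3 + 12.531336*s^2 + 38.768088*s + 21.425608)/(264.609288*s^9 - 225.041544*s^8 + 207.229896*s^7 - 233.258048*s^6 + 120.16896*s^5 - 71.799048*s^4 + 43.325816*s^3 - 12.365928*s^2 + 4.845552*s - 1.643032)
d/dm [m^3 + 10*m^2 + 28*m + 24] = 3*m^2 + 20*m + 28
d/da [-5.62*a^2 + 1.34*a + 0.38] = 1.34 - 11.24*a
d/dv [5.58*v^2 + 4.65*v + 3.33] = 11.16*v + 4.65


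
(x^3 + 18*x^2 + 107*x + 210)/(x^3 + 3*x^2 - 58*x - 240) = (x + 7)/(x - 8)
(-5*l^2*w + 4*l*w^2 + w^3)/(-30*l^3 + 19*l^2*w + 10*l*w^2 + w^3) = w/(6*l + w)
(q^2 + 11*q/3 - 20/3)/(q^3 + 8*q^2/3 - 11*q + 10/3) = (3*q - 4)/(3*q^2 - 7*q + 2)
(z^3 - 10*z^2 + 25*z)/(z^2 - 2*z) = (z^2 - 10*z + 25)/(z - 2)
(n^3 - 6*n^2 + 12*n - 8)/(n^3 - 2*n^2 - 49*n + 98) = (n^2 - 4*n + 4)/(n^2 - 49)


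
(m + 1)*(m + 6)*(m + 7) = m^3 + 14*m^2 + 55*m + 42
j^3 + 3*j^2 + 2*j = j*(j + 1)*(j + 2)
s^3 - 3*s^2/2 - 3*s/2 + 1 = (s - 2)*(s - 1/2)*(s + 1)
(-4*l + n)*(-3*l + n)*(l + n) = 12*l^3 + 5*l^2*n - 6*l*n^2 + n^3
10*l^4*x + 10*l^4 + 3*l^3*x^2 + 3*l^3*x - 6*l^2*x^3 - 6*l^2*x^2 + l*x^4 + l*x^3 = (-5*l + x)*(-2*l + x)*(l + x)*(l*x + l)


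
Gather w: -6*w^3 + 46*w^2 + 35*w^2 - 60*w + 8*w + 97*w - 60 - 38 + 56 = -6*w^3 + 81*w^2 + 45*w - 42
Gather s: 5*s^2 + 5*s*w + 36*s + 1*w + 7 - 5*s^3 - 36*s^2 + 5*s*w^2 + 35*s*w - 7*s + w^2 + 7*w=-5*s^3 - 31*s^2 + s*(5*w^2 + 40*w + 29) + w^2 + 8*w + 7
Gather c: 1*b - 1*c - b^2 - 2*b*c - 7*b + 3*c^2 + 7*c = -b^2 - 6*b + 3*c^2 + c*(6 - 2*b)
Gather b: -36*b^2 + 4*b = -36*b^2 + 4*b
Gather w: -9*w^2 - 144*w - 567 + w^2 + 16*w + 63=-8*w^2 - 128*w - 504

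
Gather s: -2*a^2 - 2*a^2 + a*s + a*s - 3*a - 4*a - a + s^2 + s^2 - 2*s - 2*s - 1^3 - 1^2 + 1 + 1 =-4*a^2 - 8*a + 2*s^2 + s*(2*a - 4)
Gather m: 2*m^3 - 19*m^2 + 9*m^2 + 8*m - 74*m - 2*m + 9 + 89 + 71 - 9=2*m^3 - 10*m^2 - 68*m + 160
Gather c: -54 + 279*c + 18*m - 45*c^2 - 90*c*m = -45*c^2 + c*(279 - 90*m) + 18*m - 54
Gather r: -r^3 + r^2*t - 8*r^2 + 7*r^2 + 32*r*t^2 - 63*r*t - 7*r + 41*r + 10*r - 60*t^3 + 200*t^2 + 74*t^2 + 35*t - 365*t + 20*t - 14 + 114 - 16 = -r^3 + r^2*(t - 1) + r*(32*t^2 - 63*t + 44) - 60*t^3 + 274*t^2 - 310*t + 84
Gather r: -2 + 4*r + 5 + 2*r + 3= 6*r + 6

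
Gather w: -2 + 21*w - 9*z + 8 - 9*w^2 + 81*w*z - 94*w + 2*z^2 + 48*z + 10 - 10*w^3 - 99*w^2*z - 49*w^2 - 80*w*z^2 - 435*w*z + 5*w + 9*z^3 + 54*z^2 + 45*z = -10*w^3 + w^2*(-99*z - 58) + w*(-80*z^2 - 354*z - 68) + 9*z^3 + 56*z^2 + 84*z + 16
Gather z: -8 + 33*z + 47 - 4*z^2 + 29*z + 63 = -4*z^2 + 62*z + 102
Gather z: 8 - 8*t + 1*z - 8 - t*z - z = -t*z - 8*t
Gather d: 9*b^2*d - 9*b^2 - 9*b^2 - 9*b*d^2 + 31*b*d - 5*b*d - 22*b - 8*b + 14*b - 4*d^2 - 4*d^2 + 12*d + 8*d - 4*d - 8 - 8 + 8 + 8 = -18*b^2 - 16*b + d^2*(-9*b - 8) + d*(9*b^2 + 26*b + 16)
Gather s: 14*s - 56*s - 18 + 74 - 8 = 48 - 42*s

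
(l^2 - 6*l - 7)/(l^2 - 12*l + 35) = (l + 1)/(l - 5)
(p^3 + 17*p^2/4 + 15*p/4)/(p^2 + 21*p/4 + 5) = p*(p + 3)/(p + 4)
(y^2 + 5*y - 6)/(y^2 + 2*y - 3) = (y + 6)/(y + 3)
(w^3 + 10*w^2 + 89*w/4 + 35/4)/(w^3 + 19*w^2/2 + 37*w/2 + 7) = (w + 5/2)/(w + 2)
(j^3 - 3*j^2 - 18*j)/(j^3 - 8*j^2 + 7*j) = (j^2 - 3*j - 18)/(j^2 - 8*j + 7)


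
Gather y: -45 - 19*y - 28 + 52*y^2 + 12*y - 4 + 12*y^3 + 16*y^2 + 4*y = 12*y^3 + 68*y^2 - 3*y - 77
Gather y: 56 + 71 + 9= 136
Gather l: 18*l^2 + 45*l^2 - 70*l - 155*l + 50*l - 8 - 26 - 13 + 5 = 63*l^2 - 175*l - 42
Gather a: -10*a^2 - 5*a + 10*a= -10*a^2 + 5*a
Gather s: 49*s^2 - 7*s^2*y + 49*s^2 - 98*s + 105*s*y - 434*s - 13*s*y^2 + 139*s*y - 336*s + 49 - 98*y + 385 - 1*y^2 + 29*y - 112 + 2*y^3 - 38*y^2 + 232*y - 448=s^2*(98 - 7*y) + s*(-13*y^2 + 244*y - 868) + 2*y^3 - 39*y^2 + 163*y - 126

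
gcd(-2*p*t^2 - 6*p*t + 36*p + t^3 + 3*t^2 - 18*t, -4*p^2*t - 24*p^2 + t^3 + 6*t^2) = 2*p*t + 12*p - t^2 - 6*t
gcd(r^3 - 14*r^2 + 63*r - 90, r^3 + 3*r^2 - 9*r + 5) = 1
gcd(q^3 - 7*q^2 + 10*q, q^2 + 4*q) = q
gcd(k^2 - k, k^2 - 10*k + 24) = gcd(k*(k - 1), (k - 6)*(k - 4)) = 1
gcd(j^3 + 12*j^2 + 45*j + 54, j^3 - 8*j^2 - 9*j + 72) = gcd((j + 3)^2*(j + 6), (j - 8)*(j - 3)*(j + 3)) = j + 3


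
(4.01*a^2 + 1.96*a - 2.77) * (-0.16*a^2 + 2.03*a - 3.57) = -0.6416*a^4 + 7.8267*a^3 - 9.8937*a^2 - 12.6203*a + 9.8889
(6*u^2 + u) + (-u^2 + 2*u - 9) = 5*u^2 + 3*u - 9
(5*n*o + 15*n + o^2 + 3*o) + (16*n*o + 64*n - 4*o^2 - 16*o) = 21*n*o + 79*n - 3*o^2 - 13*o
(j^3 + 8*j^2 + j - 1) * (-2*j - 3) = -2*j^4 - 19*j^3 - 26*j^2 - j + 3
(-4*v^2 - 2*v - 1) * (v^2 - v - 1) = -4*v^4 + 2*v^3 + 5*v^2 + 3*v + 1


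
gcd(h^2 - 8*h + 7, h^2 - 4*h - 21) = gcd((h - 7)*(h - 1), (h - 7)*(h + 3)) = h - 7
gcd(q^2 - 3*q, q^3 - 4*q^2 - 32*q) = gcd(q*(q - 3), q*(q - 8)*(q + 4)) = q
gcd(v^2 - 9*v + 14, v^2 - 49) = v - 7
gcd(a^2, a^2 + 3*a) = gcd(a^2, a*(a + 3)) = a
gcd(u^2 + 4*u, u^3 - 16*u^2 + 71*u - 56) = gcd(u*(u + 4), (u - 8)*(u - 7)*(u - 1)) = 1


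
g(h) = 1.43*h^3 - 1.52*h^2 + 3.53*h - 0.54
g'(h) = 4.29*h^2 - 3.04*h + 3.53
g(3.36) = 48.40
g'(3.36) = 41.75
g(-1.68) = -17.54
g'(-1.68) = 20.75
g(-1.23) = -9.84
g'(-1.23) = 13.76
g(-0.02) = -0.61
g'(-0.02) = 3.59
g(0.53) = 1.12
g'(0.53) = 3.12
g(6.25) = 311.27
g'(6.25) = 152.11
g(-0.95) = -6.49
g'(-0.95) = 10.29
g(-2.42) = -38.25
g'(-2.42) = 36.01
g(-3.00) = -63.42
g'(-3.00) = 51.26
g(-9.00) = -1197.90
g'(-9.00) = 378.38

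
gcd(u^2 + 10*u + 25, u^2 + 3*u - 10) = u + 5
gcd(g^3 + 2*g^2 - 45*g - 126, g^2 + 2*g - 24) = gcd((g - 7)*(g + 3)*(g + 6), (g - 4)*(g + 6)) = g + 6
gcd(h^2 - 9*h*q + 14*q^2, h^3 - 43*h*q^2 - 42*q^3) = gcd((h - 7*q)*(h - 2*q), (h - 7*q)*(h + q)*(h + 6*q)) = -h + 7*q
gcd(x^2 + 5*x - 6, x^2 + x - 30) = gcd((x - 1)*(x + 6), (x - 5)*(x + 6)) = x + 6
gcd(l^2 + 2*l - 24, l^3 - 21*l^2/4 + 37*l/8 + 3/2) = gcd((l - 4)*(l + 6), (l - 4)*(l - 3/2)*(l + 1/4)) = l - 4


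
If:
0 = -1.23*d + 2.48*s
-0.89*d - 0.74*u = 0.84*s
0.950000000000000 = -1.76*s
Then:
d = -1.09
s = -0.54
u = 1.92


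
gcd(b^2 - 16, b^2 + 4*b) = b + 4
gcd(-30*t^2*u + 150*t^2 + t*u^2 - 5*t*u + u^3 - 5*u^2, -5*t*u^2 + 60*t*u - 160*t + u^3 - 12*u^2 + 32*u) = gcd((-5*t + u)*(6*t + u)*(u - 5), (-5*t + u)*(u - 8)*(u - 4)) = 5*t - u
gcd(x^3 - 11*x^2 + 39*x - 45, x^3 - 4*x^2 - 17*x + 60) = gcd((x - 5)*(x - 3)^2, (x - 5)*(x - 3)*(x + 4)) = x^2 - 8*x + 15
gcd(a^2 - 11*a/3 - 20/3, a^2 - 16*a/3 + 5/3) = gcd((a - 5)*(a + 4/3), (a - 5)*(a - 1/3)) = a - 5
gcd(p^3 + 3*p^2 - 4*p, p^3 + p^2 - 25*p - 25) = 1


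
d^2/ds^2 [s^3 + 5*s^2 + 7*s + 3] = 6*s + 10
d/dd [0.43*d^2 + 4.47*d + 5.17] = 0.86*d + 4.47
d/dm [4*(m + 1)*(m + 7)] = 8*m + 32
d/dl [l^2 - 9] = 2*l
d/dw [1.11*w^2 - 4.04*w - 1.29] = 2.22*w - 4.04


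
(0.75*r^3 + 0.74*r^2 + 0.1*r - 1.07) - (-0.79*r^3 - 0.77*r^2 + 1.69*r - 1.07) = 1.54*r^3 + 1.51*r^2 - 1.59*r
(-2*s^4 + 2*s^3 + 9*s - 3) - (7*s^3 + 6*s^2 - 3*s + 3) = -2*s^4 - 5*s^3 - 6*s^2 + 12*s - 6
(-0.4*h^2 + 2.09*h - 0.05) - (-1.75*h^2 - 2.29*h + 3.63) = 1.35*h^2 + 4.38*h - 3.68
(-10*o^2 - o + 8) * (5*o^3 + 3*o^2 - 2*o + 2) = -50*o^5 - 35*o^4 + 57*o^3 + 6*o^2 - 18*o + 16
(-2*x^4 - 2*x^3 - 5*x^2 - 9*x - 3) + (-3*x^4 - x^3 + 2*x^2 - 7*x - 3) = -5*x^4 - 3*x^3 - 3*x^2 - 16*x - 6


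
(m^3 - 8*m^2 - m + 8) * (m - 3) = m^4 - 11*m^3 + 23*m^2 + 11*m - 24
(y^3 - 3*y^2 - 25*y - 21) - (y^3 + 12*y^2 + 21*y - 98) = -15*y^2 - 46*y + 77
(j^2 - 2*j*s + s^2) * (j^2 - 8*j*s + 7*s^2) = j^4 - 10*j^3*s + 24*j^2*s^2 - 22*j*s^3 + 7*s^4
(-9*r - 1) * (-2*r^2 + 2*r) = 18*r^3 - 16*r^2 - 2*r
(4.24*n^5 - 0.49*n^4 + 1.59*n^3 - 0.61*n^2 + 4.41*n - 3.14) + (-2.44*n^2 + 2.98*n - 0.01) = 4.24*n^5 - 0.49*n^4 + 1.59*n^3 - 3.05*n^2 + 7.39*n - 3.15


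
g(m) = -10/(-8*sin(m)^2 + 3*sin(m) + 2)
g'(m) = -10*(16*sin(m)*cos(m) - 3*cos(m))/(-8*sin(m)^2 + 3*sin(m) + 2)^2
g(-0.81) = 2.29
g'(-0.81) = 5.27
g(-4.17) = 7.70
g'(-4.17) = 32.74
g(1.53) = 3.35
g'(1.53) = -0.59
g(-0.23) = -11.11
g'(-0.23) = 79.86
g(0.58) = -8.06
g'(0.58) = -31.31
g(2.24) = 17.60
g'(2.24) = 183.44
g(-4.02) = 23.22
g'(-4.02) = 320.70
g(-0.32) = -37.78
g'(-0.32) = 1088.43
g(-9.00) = 16.80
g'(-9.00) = -246.84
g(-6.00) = -4.52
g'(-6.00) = -2.88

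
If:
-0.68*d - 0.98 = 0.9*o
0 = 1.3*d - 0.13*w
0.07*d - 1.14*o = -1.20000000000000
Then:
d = -2.62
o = 0.89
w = -26.21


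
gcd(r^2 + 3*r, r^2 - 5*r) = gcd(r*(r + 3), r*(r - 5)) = r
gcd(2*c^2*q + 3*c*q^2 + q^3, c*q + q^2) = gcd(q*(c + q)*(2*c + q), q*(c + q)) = c*q + q^2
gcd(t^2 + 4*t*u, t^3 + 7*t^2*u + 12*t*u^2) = t^2 + 4*t*u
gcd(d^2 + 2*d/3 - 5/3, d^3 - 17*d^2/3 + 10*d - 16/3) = d - 1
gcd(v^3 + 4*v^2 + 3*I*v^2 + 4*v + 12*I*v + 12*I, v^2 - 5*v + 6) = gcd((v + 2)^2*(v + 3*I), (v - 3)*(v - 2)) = 1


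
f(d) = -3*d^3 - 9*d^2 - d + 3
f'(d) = -9*d^2 - 18*d - 1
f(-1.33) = -4.53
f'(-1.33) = 7.02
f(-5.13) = 176.29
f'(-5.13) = -145.51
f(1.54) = -30.84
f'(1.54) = -50.06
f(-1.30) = -4.32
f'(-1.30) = 7.19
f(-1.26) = -4.03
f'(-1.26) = 7.39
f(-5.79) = 289.39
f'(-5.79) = -198.50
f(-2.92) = 3.87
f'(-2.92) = -25.18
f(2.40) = -92.71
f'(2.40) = -96.04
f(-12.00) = 3903.00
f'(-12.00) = -1081.00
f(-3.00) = 6.00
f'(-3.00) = -28.00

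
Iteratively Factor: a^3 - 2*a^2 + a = (a - 1)*(a^2 - a) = a*(a - 1)*(a - 1)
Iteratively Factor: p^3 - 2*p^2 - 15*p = (p)*(p^2 - 2*p - 15) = p*(p + 3)*(p - 5)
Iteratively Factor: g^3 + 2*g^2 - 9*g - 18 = (g - 3)*(g^2 + 5*g + 6) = (g - 3)*(g + 3)*(g + 2)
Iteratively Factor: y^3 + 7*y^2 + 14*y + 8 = (y + 1)*(y^2 + 6*y + 8) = (y + 1)*(y + 2)*(y + 4)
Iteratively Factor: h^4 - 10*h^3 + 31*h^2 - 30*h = (h)*(h^3 - 10*h^2 + 31*h - 30) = h*(h - 2)*(h^2 - 8*h + 15) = h*(h - 3)*(h - 2)*(h - 5)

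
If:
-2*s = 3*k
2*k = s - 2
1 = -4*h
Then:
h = -1/4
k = -4/7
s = 6/7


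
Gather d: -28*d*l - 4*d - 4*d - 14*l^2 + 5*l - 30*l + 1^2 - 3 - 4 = d*(-28*l - 8) - 14*l^2 - 25*l - 6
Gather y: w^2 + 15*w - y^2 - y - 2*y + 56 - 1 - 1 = w^2 + 15*w - y^2 - 3*y + 54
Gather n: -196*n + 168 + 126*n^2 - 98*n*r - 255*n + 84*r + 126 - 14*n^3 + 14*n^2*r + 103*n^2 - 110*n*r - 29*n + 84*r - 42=-14*n^3 + n^2*(14*r + 229) + n*(-208*r - 480) + 168*r + 252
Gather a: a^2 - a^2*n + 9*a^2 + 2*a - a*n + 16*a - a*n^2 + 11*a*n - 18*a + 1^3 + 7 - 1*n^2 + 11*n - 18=a^2*(10 - n) + a*(-n^2 + 10*n) - n^2 + 11*n - 10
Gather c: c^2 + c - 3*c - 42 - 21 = c^2 - 2*c - 63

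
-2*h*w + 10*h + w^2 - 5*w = (-2*h + w)*(w - 5)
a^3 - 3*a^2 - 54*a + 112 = (a - 8)*(a - 2)*(a + 7)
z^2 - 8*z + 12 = (z - 6)*(z - 2)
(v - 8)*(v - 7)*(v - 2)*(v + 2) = v^4 - 15*v^3 + 52*v^2 + 60*v - 224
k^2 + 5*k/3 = k*(k + 5/3)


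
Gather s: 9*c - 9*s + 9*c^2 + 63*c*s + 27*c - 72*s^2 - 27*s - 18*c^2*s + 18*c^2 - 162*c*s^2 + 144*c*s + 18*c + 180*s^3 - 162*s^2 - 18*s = 27*c^2 + 54*c + 180*s^3 + s^2*(-162*c - 234) + s*(-18*c^2 + 207*c - 54)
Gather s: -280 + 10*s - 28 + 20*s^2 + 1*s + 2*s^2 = 22*s^2 + 11*s - 308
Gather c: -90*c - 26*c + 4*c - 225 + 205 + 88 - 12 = 56 - 112*c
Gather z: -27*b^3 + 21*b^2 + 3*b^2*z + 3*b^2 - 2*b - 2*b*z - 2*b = -27*b^3 + 24*b^2 - 4*b + z*(3*b^2 - 2*b)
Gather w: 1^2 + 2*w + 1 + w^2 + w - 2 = w^2 + 3*w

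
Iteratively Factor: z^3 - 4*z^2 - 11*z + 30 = (z + 3)*(z^2 - 7*z + 10) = (z - 2)*(z + 3)*(z - 5)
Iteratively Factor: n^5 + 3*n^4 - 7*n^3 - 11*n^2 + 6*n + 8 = (n + 1)*(n^4 + 2*n^3 - 9*n^2 - 2*n + 8) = (n - 2)*(n + 1)*(n^3 + 4*n^2 - n - 4) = (n - 2)*(n - 1)*(n + 1)*(n^2 + 5*n + 4) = (n - 2)*(n - 1)*(n + 1)*(n + 4)*(n + 1)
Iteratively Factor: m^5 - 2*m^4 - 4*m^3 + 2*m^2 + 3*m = (m - 1)*(m^4 - m^3 - 5*m^2 - 3*m) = (m - 3)*(m - 1)*(m^3 + 2*m^2 + m) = m*(m - 3)*(m - 1)*(m^2 + 2*m + 1) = m*(m - 3)*(m - 1)*(m + 1)*(m + 1)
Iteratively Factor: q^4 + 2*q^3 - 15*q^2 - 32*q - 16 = (q + 1)*(q^3 + q^2 - 16*q - 16) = (q + 1)^2*(q^2 - 16) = (q - 4)*(q + 1)^2*(q + 4)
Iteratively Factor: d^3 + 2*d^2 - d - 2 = (d + 2)*(d^2 - 1) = (d + 1)*(d + 2)*(d - 1)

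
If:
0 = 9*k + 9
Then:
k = -1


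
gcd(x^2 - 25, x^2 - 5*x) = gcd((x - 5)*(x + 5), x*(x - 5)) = x - 5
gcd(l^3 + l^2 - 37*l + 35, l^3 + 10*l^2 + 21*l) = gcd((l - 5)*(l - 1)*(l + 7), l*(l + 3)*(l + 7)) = l + 7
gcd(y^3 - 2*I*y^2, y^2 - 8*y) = y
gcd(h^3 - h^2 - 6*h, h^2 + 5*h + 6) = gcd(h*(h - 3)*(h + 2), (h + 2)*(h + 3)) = h + 2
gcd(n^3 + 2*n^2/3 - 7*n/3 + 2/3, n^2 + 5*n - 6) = n - 1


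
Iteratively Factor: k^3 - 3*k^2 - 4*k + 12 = (k + 2)*(k^2 - 5*k + 6) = (k - 3)*(k + 2)*(k - 2)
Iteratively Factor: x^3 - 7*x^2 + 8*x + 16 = (x + 1)*(x^2 - 8*x + 16) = (x - 4)*(x + 1)*(x - 4)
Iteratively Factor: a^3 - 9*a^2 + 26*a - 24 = (a - 2)*(a^2 - 7*a + 12) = (a - 3)*(a - 2)*(a - 4)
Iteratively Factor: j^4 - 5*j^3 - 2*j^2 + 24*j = (j)*(j^3 - 5*j^2 - 2*j + 24) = j*(j - 3)*(j^2 - 2*j - 8) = j*(j - 4)*(j - 3)*(j + 2)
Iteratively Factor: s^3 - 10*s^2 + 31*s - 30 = (s - 2)*(s^2 - 8*s + 15) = (s - 3)*(s - 2)*(s - 5)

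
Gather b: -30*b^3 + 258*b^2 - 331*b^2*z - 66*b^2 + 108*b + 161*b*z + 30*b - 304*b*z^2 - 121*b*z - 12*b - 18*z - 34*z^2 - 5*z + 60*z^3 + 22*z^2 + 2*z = -30*b^3 + b^2*(192 - 331*z) + b*(-304*z^2 + 40*z + 126) + 60*z^3 - 12*z^2 - 21*z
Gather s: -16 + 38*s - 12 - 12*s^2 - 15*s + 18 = -12*s^2 + 23*s - 10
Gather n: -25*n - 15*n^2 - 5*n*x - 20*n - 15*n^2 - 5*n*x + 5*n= -30*n^2 + n*(-10*x - 40)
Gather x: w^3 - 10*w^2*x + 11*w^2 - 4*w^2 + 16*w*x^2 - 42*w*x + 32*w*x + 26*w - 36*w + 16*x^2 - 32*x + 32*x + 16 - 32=w^3 + 7*w^2 - 10*w + x^2*(16*w + 16) + x*(-10*w^2 - 10*w) - 16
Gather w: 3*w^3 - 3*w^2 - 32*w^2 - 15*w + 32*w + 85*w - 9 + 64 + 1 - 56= 3*w^3 - 35*w^2 + 102*w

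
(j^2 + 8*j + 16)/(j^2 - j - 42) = (j^2 + 8*j + 16)/(j^2 - j - 42)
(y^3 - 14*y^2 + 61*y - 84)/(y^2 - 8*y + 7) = (y^2 - 7*y + 12)/(y - 1)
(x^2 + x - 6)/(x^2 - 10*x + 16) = (x + 3)/(x - 8)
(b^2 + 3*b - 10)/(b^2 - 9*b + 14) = (b + 5)/(b - 7)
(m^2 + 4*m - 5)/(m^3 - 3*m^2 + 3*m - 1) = (m + 5)/(m^2 - 2*m + 1)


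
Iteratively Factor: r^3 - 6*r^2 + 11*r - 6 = (r - 1)*(r^2 - 5*r + 6) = (r - 2)*(r - 1)*(r - 3)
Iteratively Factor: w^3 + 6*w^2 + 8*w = (w)*(w^2 + 6*w + 8) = w*(w + 2)*(w + 4)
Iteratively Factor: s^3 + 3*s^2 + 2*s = (s + 2)*(s^2 + s) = s*(s + 2)*(s + 1)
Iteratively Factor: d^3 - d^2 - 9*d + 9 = (d + 3)*(d^2 - 4*d + 3) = (d - 1)*(d + 3)*(d - 3)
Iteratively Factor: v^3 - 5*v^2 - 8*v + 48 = (v - 4)*(v^2 - v - 12) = (v - 4)^2*(v + 3)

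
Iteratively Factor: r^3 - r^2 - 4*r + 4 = (r - 2)*(r^2 + r - 2) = (r - 2)*(r - 1)*(r + 2)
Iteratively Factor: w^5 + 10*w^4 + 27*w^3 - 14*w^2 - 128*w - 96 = (w + 1)*(w^4 + 9*w^3 + 18*w^2 - 32*w - 96) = (w + 1)*(w + 3)*(w^3 + 6*w^2 - 32) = (w - 2)*(w + 1)*(w + 3)*(w^2 + 8*w + 16) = (w - 2)*(w + 1)*(w + 3)*(w + 4)*(w + 4)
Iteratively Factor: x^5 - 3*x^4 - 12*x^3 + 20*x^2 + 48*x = (x + 2)*(x^4 - 5*x^3 - 2*x^2 + 24*x) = (x + 2)^2*(x^3 - 7*x^2 + 12*x) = x*(x + 2)^2*(x^2 - 7*x + 12) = x*(x - 4)*(x + 2)^2*(x - 3)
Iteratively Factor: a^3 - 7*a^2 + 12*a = (a - 4)*(a^2 - 3*a) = (a - 4)*(a - 3)*(a)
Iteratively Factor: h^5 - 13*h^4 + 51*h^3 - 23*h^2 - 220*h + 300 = (h - 5)*(h^4 - 8*h^3 + 11*h^2 + 32*h - 60) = (h - 5)*(h + 2)*(h^3 - 10*h^2 + 31*h - 30) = (h - 5)*(h - 2)*(h + 2)*(h^2 - 8*h + 15) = (h - 5)^2*(h - 2)*(h + 2)*(h - 3)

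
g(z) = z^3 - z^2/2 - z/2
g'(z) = 3*z^2 - z - 1/2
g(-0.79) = -0.41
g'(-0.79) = 2.16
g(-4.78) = -118.25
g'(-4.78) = 72.83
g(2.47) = 10.78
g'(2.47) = 15.33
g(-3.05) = -31.50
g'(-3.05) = 30.46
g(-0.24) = 0.08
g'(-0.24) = -0.09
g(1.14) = 0.26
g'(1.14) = 2.26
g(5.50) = 148.50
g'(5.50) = 84.75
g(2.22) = 7.37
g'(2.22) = 12.07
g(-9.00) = -765.00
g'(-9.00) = 251.50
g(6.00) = 195.00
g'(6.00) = 101.50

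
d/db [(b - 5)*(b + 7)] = 2*b + 2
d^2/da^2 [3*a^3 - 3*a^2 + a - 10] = 18*a - 6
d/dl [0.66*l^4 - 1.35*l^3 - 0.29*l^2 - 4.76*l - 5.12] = 2.64*l^3 - 4.05*l^2 - 0.58*l - 4.76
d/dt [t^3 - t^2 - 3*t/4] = 3*t^2 - 2*t - 3/4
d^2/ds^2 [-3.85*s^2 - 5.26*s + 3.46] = -7.70000000000000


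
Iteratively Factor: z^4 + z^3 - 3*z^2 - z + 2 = (z - 1)*(z^3 + 2*z^2 - z - 2) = (z - 1)*(z + 1)*(z^2 + z - 2) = (z - 1)^2*(z + 1)*(z + 2)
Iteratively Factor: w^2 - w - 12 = (w + 3)*(w - 4)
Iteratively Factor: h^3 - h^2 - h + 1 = (h - 1)*(h^2 - 1) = (h - 1)^2*(h + 1)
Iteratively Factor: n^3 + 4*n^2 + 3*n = (n + 1)*(n^2 + 3*n) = n*(n + 1)*(n + 3)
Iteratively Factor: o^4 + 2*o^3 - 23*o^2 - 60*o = (o + 3)*(o^3 - o^2 - 20*o) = (o - 5)*(o + 3)*(o^2 + 4*o) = o*(o - 5)*(o + 3)*(o + 4)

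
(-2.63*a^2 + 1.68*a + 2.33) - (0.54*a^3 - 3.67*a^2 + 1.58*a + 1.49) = -0.54*a^3 + 1.04*a^2 + 0.0999999999999999*a + 0.84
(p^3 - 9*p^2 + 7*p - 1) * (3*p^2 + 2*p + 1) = 3*p^5 - 25*p^4 + 4*p^3 + 2*p^2 + 5*p - 1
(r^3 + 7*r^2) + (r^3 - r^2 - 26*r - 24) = 2*r^3 + 6*r^2 - 26*r - 24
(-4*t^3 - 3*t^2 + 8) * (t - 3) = -4*t^4 + 9*t^3 + 9*t^2 + 8*t - 24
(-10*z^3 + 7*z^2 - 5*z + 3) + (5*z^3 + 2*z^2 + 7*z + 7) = -5*z^3 + 9*z^2 + 2*z + 10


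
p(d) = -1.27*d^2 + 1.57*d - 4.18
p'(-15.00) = 39.67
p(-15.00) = -313.48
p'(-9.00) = 24.43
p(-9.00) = -121.18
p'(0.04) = 1.47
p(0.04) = -4.12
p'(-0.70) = 3.35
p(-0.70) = -5.90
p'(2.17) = -3.94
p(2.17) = -6.75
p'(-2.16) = 7.06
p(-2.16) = -13.50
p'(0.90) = -0.72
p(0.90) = -3.80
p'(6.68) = -15.40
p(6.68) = -50.36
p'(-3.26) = 9.85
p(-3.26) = -22.80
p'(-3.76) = 11.12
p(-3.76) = -28.04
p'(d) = 1.57 - 2.54*d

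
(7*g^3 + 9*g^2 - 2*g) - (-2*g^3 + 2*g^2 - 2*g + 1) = 9*g^3 + 7*g^2 - 1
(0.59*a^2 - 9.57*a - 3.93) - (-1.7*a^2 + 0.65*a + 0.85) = 2.29*a^2 - 10.22*a - 4.78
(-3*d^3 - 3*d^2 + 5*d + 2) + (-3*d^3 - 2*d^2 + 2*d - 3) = -6*d^3 - 5*d^2 + 7*d - 1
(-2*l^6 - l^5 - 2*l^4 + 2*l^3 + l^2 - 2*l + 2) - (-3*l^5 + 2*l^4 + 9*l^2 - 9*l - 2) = -2*l^6 + 2*l^5 - 4*l^4 + 2*l^3 - 8*l^2 + 7*l + 4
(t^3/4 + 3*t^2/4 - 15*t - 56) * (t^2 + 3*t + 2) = t^5/4 + 3*t^4/2 - 49*t^3/4 - 199*t^2/2 - 198*t - 112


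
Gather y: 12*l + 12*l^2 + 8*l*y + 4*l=12*l^2 + 8*l*y + 16*l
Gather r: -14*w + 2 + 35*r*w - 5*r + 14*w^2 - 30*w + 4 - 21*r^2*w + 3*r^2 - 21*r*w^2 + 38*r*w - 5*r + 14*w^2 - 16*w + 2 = r^2*(3 - 21*w) + r*(-21*w^2 + 73*w - 10) + 28*w^2 - 60*w + 8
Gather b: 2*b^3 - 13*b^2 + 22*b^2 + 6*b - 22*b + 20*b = 2*b^3 + 9*b^2 + 4*b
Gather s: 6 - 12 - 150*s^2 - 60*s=-150*s^2 - 60*s - 6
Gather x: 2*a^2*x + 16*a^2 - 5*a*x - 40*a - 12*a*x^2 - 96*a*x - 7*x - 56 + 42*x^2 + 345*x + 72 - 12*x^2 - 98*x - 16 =16*a^2 - 40*a + x^2*(30 - 12*a) + x*(2*a^2 - 101*a + 240)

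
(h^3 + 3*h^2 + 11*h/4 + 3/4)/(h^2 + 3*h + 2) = (h^2 + 2*h + 3/4)/(h + 2)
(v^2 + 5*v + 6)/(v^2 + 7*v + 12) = (v + 2)/(v + 4)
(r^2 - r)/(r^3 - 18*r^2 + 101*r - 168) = r*(r - 1)/(r^3 - 18*r^2 + 101*r - 168)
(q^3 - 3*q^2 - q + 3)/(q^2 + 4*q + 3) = (q^2 - 4*q + 3)/(q + 3)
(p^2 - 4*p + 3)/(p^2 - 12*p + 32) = (p^2 - 4*p + 3)/(p^2 - 12*p + 32)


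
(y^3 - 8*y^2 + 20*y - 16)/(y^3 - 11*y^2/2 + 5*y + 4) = 2*(y - 2)/(2*y + 1)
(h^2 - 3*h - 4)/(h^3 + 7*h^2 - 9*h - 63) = (h^2 - 3*h - 4)/(h^3 + 7*h^2 - 9*h - 63)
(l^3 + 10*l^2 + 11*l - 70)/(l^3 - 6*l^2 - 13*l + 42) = (l^2 + 12*l + 35)/(l^2 - 4*l - 21)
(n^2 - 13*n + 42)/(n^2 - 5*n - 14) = (n - 6)/(n + 2)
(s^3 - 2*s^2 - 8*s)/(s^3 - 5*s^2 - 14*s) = (s - 4)/(s - 7)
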